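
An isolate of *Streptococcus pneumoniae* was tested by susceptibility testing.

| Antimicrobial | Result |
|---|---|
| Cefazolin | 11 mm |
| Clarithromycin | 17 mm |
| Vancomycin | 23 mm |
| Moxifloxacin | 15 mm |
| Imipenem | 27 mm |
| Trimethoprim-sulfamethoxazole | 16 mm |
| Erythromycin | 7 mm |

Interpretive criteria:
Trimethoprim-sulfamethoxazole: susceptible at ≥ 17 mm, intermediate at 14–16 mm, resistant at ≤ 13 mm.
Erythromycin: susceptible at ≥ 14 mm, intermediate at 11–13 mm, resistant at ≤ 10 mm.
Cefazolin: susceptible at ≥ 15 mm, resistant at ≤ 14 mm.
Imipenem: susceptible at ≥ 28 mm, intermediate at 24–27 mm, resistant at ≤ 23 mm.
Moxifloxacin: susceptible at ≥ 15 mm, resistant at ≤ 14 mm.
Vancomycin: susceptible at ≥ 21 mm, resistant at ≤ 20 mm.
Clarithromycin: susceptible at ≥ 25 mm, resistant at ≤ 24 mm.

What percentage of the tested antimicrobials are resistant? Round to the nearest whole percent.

Cefazolin: 11 mm is ≤ 14 mm — Resistant
Clarithromycin: 17 mm is ≤ 24 mm — resistant
Vancomycin (23 mm) ≥ 21 mm ⇒ susceptible
Moxifloxacin 15 mm: ≥ 15 mm → susceptible
Imipenem 27 mm: in 24–27 mm — Intermediate
Trimethoprim-sulfamethoxazole: 16 mm is in 14–16 mm — I
Erythromycin: 7 mm is ≤ 10 mm — R
Resistant: 3/7

43%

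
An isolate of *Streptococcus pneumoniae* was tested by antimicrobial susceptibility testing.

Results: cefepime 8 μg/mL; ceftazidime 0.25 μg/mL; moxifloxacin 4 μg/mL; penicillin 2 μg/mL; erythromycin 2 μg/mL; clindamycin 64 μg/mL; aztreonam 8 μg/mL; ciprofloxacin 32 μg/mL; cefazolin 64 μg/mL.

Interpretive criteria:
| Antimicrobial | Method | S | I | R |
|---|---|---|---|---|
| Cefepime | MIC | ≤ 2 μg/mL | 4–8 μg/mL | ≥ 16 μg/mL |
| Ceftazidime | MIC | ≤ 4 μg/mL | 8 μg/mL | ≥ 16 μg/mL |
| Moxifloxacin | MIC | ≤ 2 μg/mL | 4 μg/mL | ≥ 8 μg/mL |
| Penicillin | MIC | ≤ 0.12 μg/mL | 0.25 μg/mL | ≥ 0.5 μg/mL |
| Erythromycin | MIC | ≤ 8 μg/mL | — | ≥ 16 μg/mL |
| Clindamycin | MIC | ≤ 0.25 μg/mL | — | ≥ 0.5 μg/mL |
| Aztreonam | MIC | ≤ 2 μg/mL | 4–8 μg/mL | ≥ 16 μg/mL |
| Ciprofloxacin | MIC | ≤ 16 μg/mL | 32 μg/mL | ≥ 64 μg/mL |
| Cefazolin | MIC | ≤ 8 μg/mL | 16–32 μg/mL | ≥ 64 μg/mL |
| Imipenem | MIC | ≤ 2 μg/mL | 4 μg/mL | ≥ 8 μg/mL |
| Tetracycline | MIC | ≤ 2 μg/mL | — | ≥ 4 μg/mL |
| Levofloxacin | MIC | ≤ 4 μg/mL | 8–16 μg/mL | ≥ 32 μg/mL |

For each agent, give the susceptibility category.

Cefepime: 8 μg/mL is in 4–8 μg/mL — intermediate
Ceftazidime 0.25 μg/mL: ≤ 4 μg/mL ⇒ S
Moxifloxacin (4 μg/mL) = 4 μg/mL ⇒ Intermediate
Penicillin (2 μg/mL) ≥ 0.5 μg/mL → resistant
Erythromycin (2 μg/mL) ≤ 8 μg/mL → S
Clindamycin 64 μg/mL: ≥ 0.5 μg/mL — resistant
Aztreonam 8 μg/mL: in 4–8 μg/mL — I
Ciprofloxacin 32 μg/mL: = 32 μg/mL → Intermediate
Cefazolin (64 μg/mL) ≥ 64 μg/mL → resistant

I, S, I, R, S, R, I, I, R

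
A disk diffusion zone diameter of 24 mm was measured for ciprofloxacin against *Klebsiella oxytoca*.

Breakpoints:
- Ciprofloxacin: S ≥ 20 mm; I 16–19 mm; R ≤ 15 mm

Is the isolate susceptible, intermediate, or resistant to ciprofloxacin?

Susceptible

Ciprofloxacin: 24 mm is ≥ 20 mm → Susceptible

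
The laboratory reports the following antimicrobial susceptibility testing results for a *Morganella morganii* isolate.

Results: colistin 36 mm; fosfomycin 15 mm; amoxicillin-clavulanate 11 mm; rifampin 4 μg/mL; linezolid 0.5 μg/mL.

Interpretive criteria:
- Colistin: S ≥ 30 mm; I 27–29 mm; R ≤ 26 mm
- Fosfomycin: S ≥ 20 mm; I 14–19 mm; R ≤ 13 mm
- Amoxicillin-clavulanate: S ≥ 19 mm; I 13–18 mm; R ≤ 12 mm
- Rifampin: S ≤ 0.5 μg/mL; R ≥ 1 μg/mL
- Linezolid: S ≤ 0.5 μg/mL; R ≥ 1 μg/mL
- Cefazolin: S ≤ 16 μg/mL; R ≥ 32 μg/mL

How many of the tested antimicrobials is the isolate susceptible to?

Colistin: 36 mm is ≥ 30 mm → Susceptible
Fosfomycin: 15 mm is in 14–19 mm — Intermediate
Amoxicillin-clavulanate (11 mm) ≤ 12 mm ⇒ resistant
Rifampin 4 μg/mL: ≥ 1 μg/mL — R
Linezolid (0.5 μg/mL) ≤ 0.5 μg/mL — susceptible
Susceptible: 2

2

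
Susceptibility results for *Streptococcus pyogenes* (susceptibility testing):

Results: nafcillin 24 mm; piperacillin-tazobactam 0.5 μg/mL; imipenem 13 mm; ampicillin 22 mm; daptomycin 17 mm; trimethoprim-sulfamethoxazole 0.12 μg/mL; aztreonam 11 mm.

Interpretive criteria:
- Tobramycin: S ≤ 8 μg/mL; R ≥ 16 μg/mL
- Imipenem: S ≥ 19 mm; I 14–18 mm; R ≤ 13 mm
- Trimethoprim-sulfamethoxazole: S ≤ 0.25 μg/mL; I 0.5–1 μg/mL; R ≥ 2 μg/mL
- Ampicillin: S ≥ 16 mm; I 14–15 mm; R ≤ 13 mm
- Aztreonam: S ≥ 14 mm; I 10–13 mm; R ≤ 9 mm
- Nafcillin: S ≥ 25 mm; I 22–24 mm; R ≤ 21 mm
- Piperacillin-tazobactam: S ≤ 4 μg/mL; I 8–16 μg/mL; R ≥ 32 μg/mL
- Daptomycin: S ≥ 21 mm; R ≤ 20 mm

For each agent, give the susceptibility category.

I, S, R, S, R, S, I

Nafcillin: 24 mm is in 22–24 mm ⇒ I
Piperacillin-tazobactam: 0.5 μg/mL is ≤ 4 μg/mL → Susceptible
Imipenem (13 mm) ≤ 13 mm ⇒ resistant
Ampicillin (22 mm) ≥ 16 mm → Susceptible
Daptomycin 17 mm: ≤ 20 mm ⇒ R
Trimethoprim-sulfamethoxazole 0.12 μg/mL: ≤ 0.25 μg/mL — susceptible
Aztreonam: 11 mm is in 10–13 mm — intermediate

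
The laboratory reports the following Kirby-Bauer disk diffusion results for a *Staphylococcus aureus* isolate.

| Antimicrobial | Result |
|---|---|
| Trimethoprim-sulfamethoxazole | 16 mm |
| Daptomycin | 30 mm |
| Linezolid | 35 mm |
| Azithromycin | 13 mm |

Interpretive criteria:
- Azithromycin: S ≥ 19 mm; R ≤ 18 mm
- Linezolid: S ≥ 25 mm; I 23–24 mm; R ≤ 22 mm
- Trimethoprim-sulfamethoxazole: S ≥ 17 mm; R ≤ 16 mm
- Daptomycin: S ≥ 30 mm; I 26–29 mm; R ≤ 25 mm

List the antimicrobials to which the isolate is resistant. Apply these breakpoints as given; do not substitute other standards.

Trimethoprim-sulfamethoxazole: 16 mm is ≤ 16 mm → resistant
Daptomycin 30 mm: ≥ 30 mm → Susceptible
Linezolid (35 mm) ≥ 25 mm → Susceptible
Azithromycin 13 mm: ≤ 18 mm ⇒ Resistant

trimethoprim-sulfamethoxazole, azithromycin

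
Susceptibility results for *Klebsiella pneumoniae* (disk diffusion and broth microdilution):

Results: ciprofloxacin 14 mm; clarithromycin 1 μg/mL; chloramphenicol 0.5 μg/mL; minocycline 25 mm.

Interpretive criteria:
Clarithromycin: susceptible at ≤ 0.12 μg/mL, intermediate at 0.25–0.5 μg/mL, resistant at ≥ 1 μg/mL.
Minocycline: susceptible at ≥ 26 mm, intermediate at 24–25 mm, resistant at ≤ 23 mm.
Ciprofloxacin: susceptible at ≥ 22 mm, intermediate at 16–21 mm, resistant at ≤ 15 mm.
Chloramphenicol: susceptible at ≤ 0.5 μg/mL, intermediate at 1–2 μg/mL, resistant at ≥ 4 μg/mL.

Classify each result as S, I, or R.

R, R, S, I

Ciprofloxacin (14 mm) ≤ 15 mm — resistant
Clarithromycin: 1 μg/mL is ≥ 1 μg/mL — Resistant
Chloramphenicol: 0.5 μg/mL is ≤ 0.5 μg/mL → S
Minocycline: 25 mm is in 24–25 mm → intermediate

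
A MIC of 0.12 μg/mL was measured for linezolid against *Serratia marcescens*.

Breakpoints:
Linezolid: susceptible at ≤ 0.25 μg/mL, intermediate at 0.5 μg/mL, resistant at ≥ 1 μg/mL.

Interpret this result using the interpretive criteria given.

Susceptible

Linezolid (0.12 μg/mL) ≤ 0.25 μg/mL ⇒ Susceptible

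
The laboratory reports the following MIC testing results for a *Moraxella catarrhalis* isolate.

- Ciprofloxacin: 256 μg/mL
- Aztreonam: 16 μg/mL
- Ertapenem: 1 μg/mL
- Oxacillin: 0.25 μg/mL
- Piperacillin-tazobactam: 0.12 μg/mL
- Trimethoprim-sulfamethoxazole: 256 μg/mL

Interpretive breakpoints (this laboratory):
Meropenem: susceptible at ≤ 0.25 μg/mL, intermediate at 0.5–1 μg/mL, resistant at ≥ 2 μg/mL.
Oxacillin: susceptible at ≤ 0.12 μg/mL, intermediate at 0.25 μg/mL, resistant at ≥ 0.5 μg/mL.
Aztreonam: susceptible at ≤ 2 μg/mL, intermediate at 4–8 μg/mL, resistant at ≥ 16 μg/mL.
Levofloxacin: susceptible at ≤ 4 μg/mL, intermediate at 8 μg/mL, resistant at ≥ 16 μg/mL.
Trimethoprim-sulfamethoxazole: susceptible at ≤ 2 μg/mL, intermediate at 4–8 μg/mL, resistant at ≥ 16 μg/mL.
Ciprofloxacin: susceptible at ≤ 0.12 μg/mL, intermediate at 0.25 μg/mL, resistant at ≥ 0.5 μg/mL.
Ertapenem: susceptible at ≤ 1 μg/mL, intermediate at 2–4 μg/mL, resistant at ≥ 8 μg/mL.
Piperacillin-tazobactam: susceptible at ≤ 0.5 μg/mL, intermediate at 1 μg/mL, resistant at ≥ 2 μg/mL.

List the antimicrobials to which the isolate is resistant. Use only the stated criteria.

Ciprofloxacin (256 μg/mL) ≥ 0.5 μg/mL → resistant
Aztreonam 16 μg/mL: ≥ 16 μg/mL — R
Ertapenem (1 μg/mL) ≤ 1 μg/mL — S
Oxacillin 0.25 μg/mL: = 0.25 μg/mL → intermediate
Piperacillin-tazobactam (0.12 μg/mL) ≤ 0.5 μg/mL → susceptible
Trimethoprim-sulfamethoxazole: 256 μg/mL is ≥ 16 μg/mL — Resistant

ciprofloxacin, aztreonam, trimethoprim-sulfamethoxazole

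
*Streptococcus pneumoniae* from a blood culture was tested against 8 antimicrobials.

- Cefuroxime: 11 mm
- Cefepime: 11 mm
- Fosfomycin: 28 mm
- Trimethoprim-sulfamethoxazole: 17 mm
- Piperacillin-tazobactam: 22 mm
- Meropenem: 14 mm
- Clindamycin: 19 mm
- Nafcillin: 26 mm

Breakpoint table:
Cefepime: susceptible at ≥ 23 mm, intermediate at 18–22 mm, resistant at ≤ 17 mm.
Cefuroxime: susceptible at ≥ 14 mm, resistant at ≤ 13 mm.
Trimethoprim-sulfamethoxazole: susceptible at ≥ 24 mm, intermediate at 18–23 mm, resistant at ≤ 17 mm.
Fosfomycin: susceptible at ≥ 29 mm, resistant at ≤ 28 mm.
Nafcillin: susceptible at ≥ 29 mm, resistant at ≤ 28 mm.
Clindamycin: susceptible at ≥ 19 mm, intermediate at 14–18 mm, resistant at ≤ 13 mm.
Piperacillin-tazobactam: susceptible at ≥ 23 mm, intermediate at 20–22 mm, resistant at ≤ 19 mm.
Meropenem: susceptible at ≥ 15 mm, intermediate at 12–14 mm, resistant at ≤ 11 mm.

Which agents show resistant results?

Cefuroxime 11 mm: ≤ 13 mm — Resistant
Cefepime: 11 mm is ≤ 17 mm ⇒ R
Fosfomycin 28 mm: ≤ 28 mm → resistant
Trimethoprim-sulfamethoxazole 17 mm: ≤ 17 mm — Resistant
Piperacillin-tazobactam 22 mm: in 20–22 mm → intermediate
Meropenem (14 mm) in 12–14 mm → I
Clindamycin: 19 mm is ≥ 19 mm — S
Nafcillin (26 mm) ≤ 28 mm ⇒ Resistant

cefuroxime, cefepime, fosfomycin, trimethoprim-sulfamethoxazole, nafcillin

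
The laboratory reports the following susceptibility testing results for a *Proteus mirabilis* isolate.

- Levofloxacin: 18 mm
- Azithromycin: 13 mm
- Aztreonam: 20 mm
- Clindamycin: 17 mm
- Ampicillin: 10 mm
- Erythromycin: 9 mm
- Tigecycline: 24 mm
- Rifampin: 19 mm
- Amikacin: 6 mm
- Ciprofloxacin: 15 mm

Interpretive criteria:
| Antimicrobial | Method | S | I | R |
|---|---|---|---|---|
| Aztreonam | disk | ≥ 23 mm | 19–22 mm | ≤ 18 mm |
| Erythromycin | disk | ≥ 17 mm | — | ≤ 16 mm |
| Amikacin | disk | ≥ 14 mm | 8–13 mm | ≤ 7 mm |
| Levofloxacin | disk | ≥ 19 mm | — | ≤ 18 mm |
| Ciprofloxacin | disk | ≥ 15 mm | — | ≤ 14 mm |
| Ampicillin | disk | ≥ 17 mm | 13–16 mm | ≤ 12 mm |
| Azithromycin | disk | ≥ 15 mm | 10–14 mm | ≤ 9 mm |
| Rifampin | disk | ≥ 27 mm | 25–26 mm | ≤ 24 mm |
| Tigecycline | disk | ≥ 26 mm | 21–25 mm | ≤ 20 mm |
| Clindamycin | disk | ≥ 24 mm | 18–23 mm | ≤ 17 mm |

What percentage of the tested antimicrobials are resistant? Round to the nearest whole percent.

60%

Levofloxacin (18 mm) ≤ 18 mm — R
Azithromycin 13 mm: in 10–14 mm — I
Aztreonam: 20 mm is in 19–22 mm ⇒ intermediate
Clindamycin 17 mm: ≤ 17 mm → R
Ampicillin (10 mm) ≤ 12 mm — resistant
Erythromycin (9 mm) ≤ 16 mm ⇒ R
Tigecycline (24 mm) in 21–25 mm → I
Rifampin (19 mm) ≤ 24 mm ⇒ R
Amikacin (6 mm) ≤ 7 mm — resistant
Ciprofloxacin 15 mm: ≥ 15 mm — S
Resistant: 6/10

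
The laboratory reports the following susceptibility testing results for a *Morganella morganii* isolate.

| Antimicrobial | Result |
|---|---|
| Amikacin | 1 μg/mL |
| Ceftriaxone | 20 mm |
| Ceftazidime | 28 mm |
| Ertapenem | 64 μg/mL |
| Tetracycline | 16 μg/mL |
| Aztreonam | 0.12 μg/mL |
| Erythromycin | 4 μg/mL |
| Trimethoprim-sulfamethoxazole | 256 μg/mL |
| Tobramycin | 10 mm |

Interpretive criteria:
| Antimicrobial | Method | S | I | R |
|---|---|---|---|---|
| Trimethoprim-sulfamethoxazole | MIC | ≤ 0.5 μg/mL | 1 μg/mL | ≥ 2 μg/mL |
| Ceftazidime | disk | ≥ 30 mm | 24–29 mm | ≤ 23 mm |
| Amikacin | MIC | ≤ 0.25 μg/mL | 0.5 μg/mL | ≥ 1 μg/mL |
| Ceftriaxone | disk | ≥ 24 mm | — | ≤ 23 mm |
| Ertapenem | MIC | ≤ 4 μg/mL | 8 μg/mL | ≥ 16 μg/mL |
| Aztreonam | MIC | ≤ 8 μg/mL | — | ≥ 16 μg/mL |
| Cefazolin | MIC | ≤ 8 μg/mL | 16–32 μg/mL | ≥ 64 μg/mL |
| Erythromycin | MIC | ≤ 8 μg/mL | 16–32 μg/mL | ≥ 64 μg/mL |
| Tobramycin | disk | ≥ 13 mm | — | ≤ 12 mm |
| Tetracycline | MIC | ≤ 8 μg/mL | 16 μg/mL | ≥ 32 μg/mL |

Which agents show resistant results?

Amikacin: 1 μg/mL is ≥ 1 μg/mL ⇒ Resistant
Ceftriaxone (20 mm) ≤ 23 mm → resistant
Ceftazidime: 28 mm is in 24–29 mm ⇒ Intermediate
Ertapenem (64 μg/mL) ≥ 16 μg/mL → Resistant
Tetracycline (16 μg/mL) = 16 μg/mL — intermediate
Aztreonam (0.12 μg/mL) ≤ 8 μg/mL ⇒ Susceptible
Erythromycin (4 μg/mL) ≤ 8 μg/mL → susceptible
Trimethoprim-sulfamethoxazole (256 μg/mL) ≥ 2 μg/mL — resistant
Tobramycin (10 mm) ≤ 12 mm → resistant

amikacin, ceftriaxone, ertapenem, trimethoprim-sulfamethoxazole, tobramycin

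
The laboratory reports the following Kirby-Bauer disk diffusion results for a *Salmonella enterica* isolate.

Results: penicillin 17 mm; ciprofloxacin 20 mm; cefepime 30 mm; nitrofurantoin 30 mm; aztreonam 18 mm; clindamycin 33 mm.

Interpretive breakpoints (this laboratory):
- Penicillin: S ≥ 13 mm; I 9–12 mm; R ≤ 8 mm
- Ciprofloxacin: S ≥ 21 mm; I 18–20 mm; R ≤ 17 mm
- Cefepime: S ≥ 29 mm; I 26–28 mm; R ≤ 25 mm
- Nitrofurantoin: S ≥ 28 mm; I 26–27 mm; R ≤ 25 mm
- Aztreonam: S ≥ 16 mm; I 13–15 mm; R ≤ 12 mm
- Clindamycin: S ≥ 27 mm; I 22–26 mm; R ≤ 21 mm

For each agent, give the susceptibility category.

S, I, S, S, S, S

Penicillin (17 mm) ≥ 13 mm ⇒ Susceptible
Ciprofloxacin: 20 mm is in 18–20 mm → intermediate
Cefepime (30 mm) ≥ 29 mm — Susceptible
Nitrofurantoin (30 mm) ≥ 28 mm — Susceptible
Aztreonam (18 mm) ≥ 16 mm — S
Clindamycin 33 mm: ≥ 27 mm ⇒ susceptible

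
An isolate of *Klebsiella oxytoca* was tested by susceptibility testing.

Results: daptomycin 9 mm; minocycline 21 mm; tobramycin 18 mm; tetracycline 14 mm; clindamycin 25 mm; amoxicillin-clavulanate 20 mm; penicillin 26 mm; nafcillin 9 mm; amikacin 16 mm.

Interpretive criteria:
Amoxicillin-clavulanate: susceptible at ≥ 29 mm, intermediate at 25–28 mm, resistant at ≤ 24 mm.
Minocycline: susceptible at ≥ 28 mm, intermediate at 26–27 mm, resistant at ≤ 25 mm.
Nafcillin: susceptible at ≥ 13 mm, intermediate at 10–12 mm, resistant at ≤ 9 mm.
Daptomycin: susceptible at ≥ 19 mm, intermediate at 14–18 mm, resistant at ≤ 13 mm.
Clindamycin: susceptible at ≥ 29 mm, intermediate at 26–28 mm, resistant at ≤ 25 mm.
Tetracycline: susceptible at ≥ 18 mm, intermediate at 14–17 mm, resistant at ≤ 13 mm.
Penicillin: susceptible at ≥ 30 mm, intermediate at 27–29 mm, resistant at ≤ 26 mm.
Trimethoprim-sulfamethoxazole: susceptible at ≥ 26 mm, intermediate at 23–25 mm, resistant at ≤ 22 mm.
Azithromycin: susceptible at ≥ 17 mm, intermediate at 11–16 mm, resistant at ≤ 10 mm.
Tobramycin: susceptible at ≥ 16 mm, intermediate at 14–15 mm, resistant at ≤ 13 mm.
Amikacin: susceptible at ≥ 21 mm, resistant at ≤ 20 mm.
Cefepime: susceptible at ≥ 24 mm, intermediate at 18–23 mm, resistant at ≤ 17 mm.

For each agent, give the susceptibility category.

Daptomycin: 9 mm is ≤ 13 mm — Resistant
Minocycline (21 mm) ≤ 25 mm → R
Tobramycin 18 mm: ≥ 16 mm — susceptible
Tetracycline (14 mm) in 14–17 mm → intermediate
Clindamycin 25 mm: ≤ 25 mm ⇒ Resistant
Amoxicillin-clavulanate (20 mm) ≤ 24 mm ⇒ resistant
Penicillin 26 mm: ≤ 26 mm — R
Nafcillin: 9 mm is ≤ 9 mm — Resistant
Amikacin 16 mm: ≤ 20 mm ⇒ resistant

R, R, S, I, R, R, R, R, R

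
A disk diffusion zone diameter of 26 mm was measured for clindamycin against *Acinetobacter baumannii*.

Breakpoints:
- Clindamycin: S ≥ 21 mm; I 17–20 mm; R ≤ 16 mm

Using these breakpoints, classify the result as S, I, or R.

Clindamycin: 26 mm is ≥ 21 mm → S

S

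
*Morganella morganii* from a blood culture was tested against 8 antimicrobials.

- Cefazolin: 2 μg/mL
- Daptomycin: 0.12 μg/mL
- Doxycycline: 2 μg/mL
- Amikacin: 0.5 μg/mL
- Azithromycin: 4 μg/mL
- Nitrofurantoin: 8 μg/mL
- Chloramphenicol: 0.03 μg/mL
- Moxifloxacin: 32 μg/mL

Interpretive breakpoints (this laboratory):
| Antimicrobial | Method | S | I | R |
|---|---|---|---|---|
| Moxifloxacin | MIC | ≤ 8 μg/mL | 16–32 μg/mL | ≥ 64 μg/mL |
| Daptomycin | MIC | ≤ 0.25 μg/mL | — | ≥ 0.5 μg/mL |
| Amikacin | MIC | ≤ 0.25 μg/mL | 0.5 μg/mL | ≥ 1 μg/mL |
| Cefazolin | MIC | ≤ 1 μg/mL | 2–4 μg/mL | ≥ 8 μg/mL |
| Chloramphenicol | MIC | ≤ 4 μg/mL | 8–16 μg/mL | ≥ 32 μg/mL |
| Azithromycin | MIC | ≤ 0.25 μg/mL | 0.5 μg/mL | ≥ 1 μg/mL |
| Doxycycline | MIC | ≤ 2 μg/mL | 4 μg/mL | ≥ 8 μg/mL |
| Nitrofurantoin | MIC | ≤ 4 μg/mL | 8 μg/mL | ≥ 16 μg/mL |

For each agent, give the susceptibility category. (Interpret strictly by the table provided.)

I, S, S, I, R, I, S, I

Cefazolin 2 μg/mL: in 2–4 μg/mL ⇒ intermediate
Daptomycin: 0.12 μg/mL is ≤ 0.25 μg/mL → S
Doxycycline (2 μg/mL) ≤ 2 μg/mL ⇒ Susceptible
Amikacin: 0.5 μg/mL is = 0.5 μg/mL → I
Azithromycin 4 μg/mL: ≥ 1 μg/mL ⇒ R
Nitrofurantoin (8 μg/mL) = 8 μg/mL ⇒ intermediate
Chloramphenicol (0.03 μg/mL) ≤ 4 μg/mL → S
Moxifloxacin: 32 μg/mL is in 16–32 μg/mL — I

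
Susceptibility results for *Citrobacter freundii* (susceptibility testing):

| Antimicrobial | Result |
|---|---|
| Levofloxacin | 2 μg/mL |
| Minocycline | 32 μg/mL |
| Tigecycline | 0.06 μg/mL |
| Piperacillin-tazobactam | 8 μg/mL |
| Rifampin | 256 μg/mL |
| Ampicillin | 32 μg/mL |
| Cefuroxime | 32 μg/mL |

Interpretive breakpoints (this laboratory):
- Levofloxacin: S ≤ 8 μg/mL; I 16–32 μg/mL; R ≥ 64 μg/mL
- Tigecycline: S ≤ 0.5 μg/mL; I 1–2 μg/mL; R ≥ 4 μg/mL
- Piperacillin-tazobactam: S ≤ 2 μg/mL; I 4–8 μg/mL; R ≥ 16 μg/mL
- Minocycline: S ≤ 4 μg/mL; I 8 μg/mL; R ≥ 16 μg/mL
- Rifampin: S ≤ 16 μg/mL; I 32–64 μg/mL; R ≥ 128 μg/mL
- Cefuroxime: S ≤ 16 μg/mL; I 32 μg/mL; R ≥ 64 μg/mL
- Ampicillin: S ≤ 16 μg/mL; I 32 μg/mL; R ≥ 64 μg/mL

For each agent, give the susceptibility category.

S, R, S, I, R, I, I

Levofloxacin (2 μg/mL) ≤ 8 μg/mL → susceptible
Minocycline 32 μg/mL: ≥ 16 μg/mL ⇒ resistant
Tigecycline 0.06 μg/mL: ≤ 0.5 μg/mL — susceptible
Piperacillin-tazobactam (8 μg/mL) in 4–8 μg/mL — I
Rifampin (256 μg/mL) ≥ 128 μg/mL — Resistant
Ampicillin (32 μg/mL) = 32 μg/mL → I
Cefuroxime (32 μg/mL) = 32 μg/mL ⇒ intermediate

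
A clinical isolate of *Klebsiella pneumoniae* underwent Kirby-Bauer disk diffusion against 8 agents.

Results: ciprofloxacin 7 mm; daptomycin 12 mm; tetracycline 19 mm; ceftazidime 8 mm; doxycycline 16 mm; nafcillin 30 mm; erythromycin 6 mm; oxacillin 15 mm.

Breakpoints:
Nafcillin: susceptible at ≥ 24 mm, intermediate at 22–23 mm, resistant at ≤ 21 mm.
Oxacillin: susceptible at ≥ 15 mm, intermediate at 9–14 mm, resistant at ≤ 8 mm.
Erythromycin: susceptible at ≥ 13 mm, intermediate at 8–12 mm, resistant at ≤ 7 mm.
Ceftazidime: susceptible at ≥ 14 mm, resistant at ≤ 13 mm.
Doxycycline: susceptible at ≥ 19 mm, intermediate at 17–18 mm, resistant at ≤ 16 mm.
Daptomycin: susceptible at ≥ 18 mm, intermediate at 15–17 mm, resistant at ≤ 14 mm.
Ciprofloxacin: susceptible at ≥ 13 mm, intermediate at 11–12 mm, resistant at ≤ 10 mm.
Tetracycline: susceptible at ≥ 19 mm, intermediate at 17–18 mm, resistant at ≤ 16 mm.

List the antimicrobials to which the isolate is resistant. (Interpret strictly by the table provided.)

Ciprofloxacin: 7 mm is ≤ 10 mm → R
Daptomycin (12 mm) ≤ 14 mm ⇒ Resistant
Tetracycline 19 mm: ≥ 19 mm — Susceptible
Ceftazidime: 8 mm is ≤ 13 mm → Resistant
Doxycycline 16 mm: ≤ 16 mm ⇒ R
Nafcillin: 30 mm is ≥ 24 mm ⇒ susceptible
Erythromycin (6 mm) ≤ 7 mm — Resistant
Oxacillin (15 mm) ≥ 15 mm — susceptible

ciprofloxacin, daptomycin, ceftazidime, doxycycline, erythromycin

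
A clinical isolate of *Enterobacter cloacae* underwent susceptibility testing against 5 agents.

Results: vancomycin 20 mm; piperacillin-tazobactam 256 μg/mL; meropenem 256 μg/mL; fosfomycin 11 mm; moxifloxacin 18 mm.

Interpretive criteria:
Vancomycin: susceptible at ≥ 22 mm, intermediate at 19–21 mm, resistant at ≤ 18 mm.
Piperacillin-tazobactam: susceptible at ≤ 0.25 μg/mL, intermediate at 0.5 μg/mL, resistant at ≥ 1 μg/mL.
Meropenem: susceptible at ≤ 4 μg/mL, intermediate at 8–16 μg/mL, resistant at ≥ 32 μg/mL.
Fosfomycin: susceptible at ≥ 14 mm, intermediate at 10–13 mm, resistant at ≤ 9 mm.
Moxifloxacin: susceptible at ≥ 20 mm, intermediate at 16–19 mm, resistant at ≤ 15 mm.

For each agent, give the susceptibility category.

Vancomycin (20 mm) in 19–21 mm ⇒ Intermediate
Piperacillin-tazobactam (256 μg/mL) ≥ 1 μg/mL → resistant
Meropenem: 256 μg/mL is ≥ 32 μg/mL — R
Fosfomycin: 11 mm is in 10–13 mm → Intermediate
Moxifloxacin 18 mm: in 16–19 mm — I

I, R, R, I, I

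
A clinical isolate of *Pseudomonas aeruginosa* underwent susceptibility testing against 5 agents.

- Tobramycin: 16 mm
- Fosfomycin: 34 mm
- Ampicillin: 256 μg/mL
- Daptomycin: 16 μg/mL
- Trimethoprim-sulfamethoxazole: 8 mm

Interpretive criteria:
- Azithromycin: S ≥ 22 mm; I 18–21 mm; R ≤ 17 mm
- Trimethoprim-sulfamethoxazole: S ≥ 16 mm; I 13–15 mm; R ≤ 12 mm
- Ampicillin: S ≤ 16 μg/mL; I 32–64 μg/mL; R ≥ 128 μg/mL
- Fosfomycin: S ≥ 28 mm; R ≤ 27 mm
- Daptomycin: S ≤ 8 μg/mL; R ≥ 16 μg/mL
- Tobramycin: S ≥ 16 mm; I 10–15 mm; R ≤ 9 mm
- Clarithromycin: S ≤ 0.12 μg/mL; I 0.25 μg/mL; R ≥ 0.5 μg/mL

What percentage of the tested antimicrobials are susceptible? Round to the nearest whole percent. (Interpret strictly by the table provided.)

40%

Tobramycin: 16 mm is ≥ 16 mm — S
Fosfomycin 34 mm: ≥ 28 mm ⇒ susceptible
Ampicillin 256 μg/mL: ≥ 128 μg/mL → R
Daptomycin: 16 μg/mL is ≥ 16 μg/mL ⇒ R
Trimethoprim-sulfamethoxazole 8 mm: ≤ 12 mm ⇒ resistant
Susceptible: 2/5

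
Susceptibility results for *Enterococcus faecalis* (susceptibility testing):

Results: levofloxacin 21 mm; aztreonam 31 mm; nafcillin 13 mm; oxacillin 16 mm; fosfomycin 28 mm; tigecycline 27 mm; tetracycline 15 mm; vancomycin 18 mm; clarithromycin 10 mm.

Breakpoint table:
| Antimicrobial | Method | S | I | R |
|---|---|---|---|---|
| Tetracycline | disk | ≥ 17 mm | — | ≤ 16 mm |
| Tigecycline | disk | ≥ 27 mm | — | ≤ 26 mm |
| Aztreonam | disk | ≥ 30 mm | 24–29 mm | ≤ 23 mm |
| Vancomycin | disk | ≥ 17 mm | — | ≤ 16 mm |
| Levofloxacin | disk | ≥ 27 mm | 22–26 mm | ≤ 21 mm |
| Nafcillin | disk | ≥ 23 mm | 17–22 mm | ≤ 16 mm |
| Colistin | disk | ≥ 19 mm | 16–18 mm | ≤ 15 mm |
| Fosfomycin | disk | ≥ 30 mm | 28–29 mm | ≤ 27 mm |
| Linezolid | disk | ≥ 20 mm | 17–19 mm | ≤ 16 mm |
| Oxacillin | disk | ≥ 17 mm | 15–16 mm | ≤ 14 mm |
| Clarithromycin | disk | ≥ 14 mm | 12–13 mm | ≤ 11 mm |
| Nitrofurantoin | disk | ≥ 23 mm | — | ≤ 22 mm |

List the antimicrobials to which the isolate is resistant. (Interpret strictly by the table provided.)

levofloxacin, nafcillin, tetracycline, clarithromycin

Levofloxacin (21 mm) ≤ 21 mm → Resistant
Aztreonam: 31 mm is ≥ 30 mm → S
Nafcillin: 13 mm is ≤ 16 mm → R
Oxacillin (16 mm) in 15–16 mm → intermediate
Fosfomycin (28 mm) in 28–29 mm → Intermediate
Tigecycline: 27 mm is ≥ 27 mm → Susceptible
Tetracycline (15 mm) ≤ 16 mm → R
Vancomycin: 18 mm is ≥ 17 mm — Susceptible
Clarithromycin (10 mm) ≤ 11 mm ⇒ R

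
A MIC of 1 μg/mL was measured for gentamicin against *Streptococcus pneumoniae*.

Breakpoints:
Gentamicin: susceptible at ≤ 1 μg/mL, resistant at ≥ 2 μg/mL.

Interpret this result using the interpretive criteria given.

Gentamicin (1 μg/mL) ≤ 1 μg/mL — Susceptible

Susceptible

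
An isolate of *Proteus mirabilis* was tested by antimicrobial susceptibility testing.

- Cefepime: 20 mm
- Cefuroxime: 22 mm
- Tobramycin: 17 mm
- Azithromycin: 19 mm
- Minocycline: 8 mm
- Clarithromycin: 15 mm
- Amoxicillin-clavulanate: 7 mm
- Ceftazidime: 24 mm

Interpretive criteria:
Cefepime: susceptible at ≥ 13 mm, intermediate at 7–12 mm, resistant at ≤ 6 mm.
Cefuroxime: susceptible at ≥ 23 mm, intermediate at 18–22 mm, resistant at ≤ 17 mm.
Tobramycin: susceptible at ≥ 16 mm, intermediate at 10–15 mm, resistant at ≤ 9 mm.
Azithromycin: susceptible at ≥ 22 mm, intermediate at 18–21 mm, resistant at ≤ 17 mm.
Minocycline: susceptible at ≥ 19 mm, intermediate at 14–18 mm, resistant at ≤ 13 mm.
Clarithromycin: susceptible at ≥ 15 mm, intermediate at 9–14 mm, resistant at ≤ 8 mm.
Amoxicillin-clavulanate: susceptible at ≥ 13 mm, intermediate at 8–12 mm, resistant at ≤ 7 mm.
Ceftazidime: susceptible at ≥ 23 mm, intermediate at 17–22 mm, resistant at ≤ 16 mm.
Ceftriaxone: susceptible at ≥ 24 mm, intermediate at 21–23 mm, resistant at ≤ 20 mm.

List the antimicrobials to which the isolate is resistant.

Cefepime 20 mm: ≥ 13 mm → S
Cefuroxime (22 mm) in 18–22 mm — I
Tobramycin (17 mm) ≥ 16 mm → Susceptible
Azithromycin 19 mm: in 18–21 mm → I
Minocycline 8 mm: ≤ 13 mm — R
Clarithromycin: 15 mm is ≥ 15 mm → susceptible
Amoxicillin-clavulanate: 7 mm is ≤ 7 mm → resistant
Ceftazidime 24 mm: ≥ 23 mm ⇒ susceptible

minocycline, amoxicillin-clavulanate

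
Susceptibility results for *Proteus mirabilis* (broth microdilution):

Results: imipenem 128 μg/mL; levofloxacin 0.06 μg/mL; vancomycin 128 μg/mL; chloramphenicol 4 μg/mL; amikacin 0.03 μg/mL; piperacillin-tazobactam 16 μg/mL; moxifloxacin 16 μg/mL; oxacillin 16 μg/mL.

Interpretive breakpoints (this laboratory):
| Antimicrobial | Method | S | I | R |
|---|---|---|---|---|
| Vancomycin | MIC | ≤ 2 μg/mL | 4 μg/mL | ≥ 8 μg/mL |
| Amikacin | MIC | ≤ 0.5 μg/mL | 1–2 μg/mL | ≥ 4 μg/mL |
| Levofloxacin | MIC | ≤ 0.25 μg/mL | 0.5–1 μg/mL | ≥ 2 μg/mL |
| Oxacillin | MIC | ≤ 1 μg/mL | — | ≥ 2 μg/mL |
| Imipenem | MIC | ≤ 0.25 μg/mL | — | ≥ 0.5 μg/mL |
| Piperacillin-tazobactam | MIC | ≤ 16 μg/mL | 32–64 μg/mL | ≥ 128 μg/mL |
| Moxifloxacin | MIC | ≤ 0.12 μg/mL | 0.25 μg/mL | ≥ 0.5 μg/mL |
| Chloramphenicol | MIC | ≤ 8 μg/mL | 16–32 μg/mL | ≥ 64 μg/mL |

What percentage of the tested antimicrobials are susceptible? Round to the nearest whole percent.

50%

Imipenem: 128 μg/mL is ≥ 0.5 μg/mL — Resistant
Levofloxacin: 0.06 μg/mL is ≤ 0.25 μg/mL → Susceptible
Vancomycin 128 μg/mL: ≥ 8 μg/mL → resistant
Chloramphenicol: 4 μg/mL is ≤ 8 μg/mL → susceptible
Amikacin: 0.03 μg/mL is ≤ 0.5 μg/mL — Susceptible
Piperacillin-tazobactam: 16 μg/mL is ≤ 16 μg/mL → susceptible
Moxifloxacin: 16 μg/mL is ≥ 0.5 μg/mL — resistant
Oxacillin (16 μg/mL) ≥ 2 μg/mL — R
Susceptible: 4/8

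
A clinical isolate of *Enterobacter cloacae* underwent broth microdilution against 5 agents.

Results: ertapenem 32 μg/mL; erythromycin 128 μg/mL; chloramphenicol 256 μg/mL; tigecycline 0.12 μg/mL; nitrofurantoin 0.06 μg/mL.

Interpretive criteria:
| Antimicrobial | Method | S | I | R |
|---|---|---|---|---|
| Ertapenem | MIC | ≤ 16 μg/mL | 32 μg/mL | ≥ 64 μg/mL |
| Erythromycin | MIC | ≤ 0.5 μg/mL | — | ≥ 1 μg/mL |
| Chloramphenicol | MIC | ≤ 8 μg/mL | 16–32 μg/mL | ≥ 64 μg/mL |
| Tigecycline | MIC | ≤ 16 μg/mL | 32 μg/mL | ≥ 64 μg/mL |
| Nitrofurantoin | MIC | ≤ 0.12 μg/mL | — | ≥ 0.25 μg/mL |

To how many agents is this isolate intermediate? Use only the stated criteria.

Ertapenem 32 μg/mL: = 32 μg/mL — I
Erythromycin (128 μg/mL) ≥ 1 μg/mL ⇒ Resistant
Chloramphenicol: 256 μg/mL is ≥ 64 μg/mL — R
Tigecycline (0.12 μg/mL) ≤ 16 μg/mL ⇒ susceptible
Nitrofurantoin (0.06 μg/mL) ≤ 0.12 μg/mL ⇒ S
Intermediate: 1

1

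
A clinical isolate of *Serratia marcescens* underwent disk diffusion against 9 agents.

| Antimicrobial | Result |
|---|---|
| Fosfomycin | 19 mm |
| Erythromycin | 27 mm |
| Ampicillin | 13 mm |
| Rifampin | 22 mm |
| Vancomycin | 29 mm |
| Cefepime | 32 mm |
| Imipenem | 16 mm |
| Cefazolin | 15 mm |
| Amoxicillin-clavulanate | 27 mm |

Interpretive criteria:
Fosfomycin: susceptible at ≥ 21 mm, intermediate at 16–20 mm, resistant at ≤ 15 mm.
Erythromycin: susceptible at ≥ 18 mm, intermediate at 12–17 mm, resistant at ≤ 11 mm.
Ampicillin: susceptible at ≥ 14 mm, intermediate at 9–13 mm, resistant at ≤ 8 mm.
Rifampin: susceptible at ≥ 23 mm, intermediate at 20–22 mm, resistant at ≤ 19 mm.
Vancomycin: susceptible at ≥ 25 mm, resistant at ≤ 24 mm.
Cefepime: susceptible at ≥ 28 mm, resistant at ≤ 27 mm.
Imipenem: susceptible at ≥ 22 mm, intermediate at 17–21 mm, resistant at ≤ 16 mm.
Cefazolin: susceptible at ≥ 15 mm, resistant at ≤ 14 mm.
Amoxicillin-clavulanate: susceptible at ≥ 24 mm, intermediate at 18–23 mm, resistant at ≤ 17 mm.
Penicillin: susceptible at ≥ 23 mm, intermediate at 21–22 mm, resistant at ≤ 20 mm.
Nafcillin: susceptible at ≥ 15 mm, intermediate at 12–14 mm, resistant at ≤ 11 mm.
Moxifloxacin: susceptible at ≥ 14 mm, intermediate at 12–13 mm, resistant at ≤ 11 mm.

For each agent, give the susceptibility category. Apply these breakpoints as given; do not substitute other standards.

I, S, I, I, S, S, R, S, S

Fosfomycin (19 mm) in 16–20 mm — intermediate
Erythromycin: 27 mm is ≥ 18 mm → susceptible
Ampicillin 13 mm: in 9–13 mm — I
Rifampin: 22 mm is in 20–22 mm — Intermediate
Vancomycin: 29 mm is ≥ 25 mm ⇒ S
Cefepime 32 mm: ≥ 28 mm — S
Imipenem 16 mm: ≤ 16 mm → R
Cefazolin (15 mm) ≥ 15 mm ⇒ Susceptible
Amoxicillin-clavulanate: 27 mm is ≥ 24 mm → Susceptible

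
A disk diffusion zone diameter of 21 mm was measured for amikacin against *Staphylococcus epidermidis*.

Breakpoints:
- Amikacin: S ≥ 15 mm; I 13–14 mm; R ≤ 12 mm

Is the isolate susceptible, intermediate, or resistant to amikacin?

Amikacin (21 mm) ≥ 15 mm — susceptible

Susceptible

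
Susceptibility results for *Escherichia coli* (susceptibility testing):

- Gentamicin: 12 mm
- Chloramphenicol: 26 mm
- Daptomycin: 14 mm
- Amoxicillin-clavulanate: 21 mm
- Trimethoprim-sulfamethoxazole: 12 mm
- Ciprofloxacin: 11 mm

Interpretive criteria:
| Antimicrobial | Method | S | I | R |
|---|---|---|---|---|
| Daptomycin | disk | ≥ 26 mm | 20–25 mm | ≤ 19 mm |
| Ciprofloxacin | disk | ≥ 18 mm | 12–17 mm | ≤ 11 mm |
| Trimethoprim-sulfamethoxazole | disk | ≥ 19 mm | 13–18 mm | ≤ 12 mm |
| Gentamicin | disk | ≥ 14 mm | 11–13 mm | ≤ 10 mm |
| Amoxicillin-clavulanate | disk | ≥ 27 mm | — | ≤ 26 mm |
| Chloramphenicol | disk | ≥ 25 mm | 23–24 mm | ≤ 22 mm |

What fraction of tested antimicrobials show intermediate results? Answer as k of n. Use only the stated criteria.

Gentamicin 12 mm: in 11–13 mm — intermediate
Chloramphenicol 26 mm: ≥ 25 mm → S
Daptomycin: 14 mm is ≤ 19 mm → Resistant
Amoxicillin-clavulanate: 21 mm is ≤ 26 mm ⇒ Resistant
Trimethoprim-sulfamethoxazole 12 mm: ≤ 12 mm → Resistant
Ciprofloxacin (11 mm) ≤ 11 mm — R
Intermediate: 1/6

1 of 6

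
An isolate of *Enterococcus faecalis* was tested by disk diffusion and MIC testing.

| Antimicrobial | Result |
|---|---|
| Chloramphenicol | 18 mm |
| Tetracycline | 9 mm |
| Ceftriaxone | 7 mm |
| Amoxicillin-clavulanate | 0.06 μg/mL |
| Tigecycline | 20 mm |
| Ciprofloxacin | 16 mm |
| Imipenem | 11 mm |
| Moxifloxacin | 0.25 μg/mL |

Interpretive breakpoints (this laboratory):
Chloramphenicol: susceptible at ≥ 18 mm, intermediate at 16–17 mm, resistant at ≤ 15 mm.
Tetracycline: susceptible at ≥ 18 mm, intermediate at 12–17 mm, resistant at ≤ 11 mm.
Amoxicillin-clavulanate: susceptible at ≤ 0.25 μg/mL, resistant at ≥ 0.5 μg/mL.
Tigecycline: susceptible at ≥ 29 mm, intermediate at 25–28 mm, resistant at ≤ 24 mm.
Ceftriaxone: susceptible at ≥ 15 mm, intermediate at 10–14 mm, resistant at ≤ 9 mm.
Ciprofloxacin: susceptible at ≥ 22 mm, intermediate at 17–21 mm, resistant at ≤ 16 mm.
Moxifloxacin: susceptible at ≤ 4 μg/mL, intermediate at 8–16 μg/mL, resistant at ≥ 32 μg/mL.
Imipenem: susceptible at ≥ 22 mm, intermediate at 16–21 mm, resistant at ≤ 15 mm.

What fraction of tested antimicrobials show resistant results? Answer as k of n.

5 of 8

Chloramphenicol: 18 mm is ≥ 18 mm ⇒ susceptible
Tetracycline (9 mm) ≤ 11 mm — Resistant
Ceftriaxone 7 mm: ≤ 9 mm → R
Amoxicillin-clavulanate: 0.06 μg/mL is ≤ 0.25 μg/mL → S
Tigecycline: 20 mm is ≤ 24 mm ⇒ resistant
Ciprofloxacin (16 mm) ≤ 16 mm — R
Imipenem 11 mm: ≤ 15 mm → R
Moxifloxacin: 0.25 μg/mL is ≤ 4 μg/mL → S
Resistant: 5/8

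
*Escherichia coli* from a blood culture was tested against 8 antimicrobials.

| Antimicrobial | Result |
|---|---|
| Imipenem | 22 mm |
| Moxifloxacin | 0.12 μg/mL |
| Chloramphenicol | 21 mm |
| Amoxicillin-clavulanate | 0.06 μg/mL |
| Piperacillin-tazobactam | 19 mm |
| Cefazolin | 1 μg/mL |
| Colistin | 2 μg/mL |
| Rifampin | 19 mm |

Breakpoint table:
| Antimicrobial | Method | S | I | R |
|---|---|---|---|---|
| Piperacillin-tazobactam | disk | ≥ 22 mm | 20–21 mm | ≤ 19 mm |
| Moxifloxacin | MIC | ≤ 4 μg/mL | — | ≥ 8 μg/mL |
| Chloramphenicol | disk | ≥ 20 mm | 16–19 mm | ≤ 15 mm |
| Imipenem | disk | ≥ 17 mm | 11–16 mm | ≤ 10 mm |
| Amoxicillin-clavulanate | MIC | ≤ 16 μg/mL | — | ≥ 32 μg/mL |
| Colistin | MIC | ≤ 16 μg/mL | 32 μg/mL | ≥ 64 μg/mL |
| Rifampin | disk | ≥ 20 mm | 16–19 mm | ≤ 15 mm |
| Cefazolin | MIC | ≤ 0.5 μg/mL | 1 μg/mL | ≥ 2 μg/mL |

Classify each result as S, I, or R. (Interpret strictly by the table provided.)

Imipenem: 22 mm is ≥ 17 mm — S
Moxifloxacin 0.12 μg/mL: ≤ 4 μg/mL — susceptible
Chloramphenicol (21 mm) ≥ 20 mm ⇒ susceptible
Amoxicillin-clavulanate: 0.06 μg/mL is ≤ 16 μg/mL ⇒ susceptible
Piperacillin-tazobactam: 19 mm is ≤ 19 mm ⇒ resistant
Cefazolin 1 μg/mL: = 1 μg/mL ⇒ I
Colistin (2 μg/mL) ≤ 16 μg/mL — Susceptible
Rifampin 19 mm: in 16–19 mm ⇒ Intermediate

S, S, S, S, R, I, S, I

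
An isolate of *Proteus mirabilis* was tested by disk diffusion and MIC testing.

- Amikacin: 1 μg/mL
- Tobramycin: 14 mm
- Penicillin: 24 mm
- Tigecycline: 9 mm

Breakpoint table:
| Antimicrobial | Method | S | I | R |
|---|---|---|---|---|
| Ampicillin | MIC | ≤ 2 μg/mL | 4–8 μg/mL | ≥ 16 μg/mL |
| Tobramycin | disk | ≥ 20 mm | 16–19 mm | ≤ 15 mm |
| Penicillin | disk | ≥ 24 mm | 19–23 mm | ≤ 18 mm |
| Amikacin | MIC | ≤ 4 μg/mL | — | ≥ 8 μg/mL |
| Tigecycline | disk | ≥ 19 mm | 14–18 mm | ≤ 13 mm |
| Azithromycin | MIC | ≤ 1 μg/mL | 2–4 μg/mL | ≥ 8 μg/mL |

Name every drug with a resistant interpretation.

tobramycin, tigecycline

Amikacin 1 μg/mL: ≤ 4 μg/mL ⇒ S
Tobramycin 14 mm: ≤ 15 mm ⇒ Resistant
Penicillin (24 mm) ≥ 24 mm → S
Tigecycline (9 mm) ≤ 13 mm ⇒ Resistant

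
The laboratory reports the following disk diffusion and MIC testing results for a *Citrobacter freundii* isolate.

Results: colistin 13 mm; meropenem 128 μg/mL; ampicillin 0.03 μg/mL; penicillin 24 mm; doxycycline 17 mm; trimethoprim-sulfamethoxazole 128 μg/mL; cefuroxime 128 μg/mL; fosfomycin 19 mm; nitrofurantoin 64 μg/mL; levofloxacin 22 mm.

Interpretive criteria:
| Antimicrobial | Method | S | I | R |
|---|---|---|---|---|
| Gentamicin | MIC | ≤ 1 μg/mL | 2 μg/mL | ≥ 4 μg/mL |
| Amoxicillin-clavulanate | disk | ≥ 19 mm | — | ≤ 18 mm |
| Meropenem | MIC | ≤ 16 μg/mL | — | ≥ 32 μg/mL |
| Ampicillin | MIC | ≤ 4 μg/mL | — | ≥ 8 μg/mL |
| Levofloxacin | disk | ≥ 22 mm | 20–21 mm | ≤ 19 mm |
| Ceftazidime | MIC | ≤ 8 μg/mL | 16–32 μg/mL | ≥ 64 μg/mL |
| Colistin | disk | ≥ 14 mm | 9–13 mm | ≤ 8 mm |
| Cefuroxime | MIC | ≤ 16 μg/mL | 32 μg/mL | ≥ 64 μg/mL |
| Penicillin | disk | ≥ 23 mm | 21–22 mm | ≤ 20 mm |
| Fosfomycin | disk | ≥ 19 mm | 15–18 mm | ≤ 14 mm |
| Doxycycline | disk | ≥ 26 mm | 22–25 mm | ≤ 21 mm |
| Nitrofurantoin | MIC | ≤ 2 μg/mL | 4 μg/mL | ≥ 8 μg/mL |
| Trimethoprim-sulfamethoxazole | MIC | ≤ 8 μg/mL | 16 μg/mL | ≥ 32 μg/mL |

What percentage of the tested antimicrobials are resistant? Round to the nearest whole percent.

50%

Colistin (13 mm) in 9–13 mm — I
Meropenem: 128 μg/mL is ≥ 32 μg/mL ⇒ Resistant
Ampicillin 0.03 μg/mL: ≤ 4 μg/mL ⇒ susceptible
Penicillin 24 mm: ≥ 23 mm → susceptible
Doxycycline 17 mm: ≤ 21 mm — Resistant
Trimethoprim-sulfamethoxazole (128 μg/mL) ≥ 32 μg/mL ⇒ Resistant
Cefuroxime 128 μg/mL: ≥ 64 μg/mL ⇒ Resistant
Fosfomycin 19 mm: ≥ 19 mm — S
Nitrofurantoin 64 μg/mL: ≥ 8 μg/mL → R
Levofloxacin: 22 mm is ≥ 22 mm ⇒ S
Resistant: 5/10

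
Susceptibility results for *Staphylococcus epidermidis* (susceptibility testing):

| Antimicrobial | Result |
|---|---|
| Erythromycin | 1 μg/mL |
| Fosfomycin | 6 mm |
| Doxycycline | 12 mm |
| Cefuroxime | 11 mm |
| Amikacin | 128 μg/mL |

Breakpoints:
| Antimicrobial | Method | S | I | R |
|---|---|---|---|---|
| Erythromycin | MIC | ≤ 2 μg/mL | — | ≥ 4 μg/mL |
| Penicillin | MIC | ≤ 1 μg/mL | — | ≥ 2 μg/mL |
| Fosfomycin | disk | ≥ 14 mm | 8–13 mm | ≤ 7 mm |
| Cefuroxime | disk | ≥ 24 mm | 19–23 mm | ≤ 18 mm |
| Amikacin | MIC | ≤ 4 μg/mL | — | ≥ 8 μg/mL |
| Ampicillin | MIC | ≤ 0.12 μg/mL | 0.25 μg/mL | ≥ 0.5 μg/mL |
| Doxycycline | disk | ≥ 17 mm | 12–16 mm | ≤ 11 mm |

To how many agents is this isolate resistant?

3

Erythromycin: 1 μg/mL is ≤ 2 μg/mL ⇒ S
Fosfomycin: 6 mm is ≤ 7 mm — R
Doxycycline 12 mm: in 12–16 mm → intermediate
Cefuroxime (11 mm) ≤ 18 mm → R
Amikacin (128 μg/mL) ≥ 8 μg/mL ⇒ Resistant
Resistant: 3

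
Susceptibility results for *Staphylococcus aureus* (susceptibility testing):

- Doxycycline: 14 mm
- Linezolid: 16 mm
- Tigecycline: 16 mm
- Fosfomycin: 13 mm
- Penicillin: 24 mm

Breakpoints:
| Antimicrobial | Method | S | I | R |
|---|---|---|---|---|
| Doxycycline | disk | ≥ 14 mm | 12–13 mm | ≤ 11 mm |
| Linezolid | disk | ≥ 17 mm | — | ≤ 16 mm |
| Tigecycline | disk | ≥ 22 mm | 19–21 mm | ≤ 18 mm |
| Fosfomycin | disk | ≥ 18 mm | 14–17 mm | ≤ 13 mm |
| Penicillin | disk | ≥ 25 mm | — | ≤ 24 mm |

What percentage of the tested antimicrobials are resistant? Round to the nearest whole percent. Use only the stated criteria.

80%

Doxycycline (14 mm) ≥ 14 mm → Susceptible
Linezolid 16 mm: ≤ 16 mm → resistant
Tigecycline (16 mm) ≤ 18 mm — resistant
Fosfomycin: 13 mm is ≤ 13 mm — R
Penicillin (24 mm) ≤ 24 mm → Resistant
Resistant: 4/5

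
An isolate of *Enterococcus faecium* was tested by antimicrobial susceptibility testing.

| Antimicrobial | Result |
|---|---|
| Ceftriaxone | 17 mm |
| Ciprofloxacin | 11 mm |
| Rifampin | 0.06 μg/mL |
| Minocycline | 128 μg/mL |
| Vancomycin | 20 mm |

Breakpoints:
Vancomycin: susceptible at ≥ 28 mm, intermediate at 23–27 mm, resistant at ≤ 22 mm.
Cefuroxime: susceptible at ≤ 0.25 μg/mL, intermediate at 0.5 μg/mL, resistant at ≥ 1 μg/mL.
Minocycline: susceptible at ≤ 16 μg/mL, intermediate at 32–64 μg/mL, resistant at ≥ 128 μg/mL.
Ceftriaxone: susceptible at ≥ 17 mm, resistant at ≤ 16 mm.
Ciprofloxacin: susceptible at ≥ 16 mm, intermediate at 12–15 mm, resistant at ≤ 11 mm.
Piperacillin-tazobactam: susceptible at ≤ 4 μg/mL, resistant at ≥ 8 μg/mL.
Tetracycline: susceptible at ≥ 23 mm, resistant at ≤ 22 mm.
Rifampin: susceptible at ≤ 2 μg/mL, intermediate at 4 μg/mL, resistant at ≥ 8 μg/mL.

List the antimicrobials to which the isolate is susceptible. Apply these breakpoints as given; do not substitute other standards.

ceftriaxone, rifampin

Ceftriaxone 17 mm: ≥ 17 mm → susceptible
Ciprofloxacin: 11 mm is ≤ 11 mm — resistant
Rifampin (0.06 μg/mL) ≤ 2 μg/mL — susceptible
Minocycline (128 μg/mL) ≥ 128 μg/mL — Resistant
Vancomycin 20 mm: ≤ 22 mm ⇒ R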